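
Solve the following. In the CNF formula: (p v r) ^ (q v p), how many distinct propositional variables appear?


Identify each variable that appears in the formula.
Variables found: p, q, r
Count = 3

3


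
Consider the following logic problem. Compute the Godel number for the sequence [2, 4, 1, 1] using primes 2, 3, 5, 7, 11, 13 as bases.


Encode each element as an exponent of the corresponding prime:
  2^2 = 4
  3^4 = 81
  5^1 = 5
  7^1 = 7
Product = 4 * 81 * 5 * 7 = 11340

11340


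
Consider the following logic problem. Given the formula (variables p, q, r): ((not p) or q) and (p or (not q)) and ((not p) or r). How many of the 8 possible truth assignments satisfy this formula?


Evaluate all 8 assignments for p, q, r:
p=0, q=0, r=0: 1
p=0, q=0, r=1: 1
p=0, q=1, r=0: 0
p=0, q=1, r=1: 0
p=1, q=0, r=0: 0
p=1, q=0, r=1: 0
p=1, q=1, r=0: 0
p=1, q=1, r=1: 1
Satisfying count = 3

3


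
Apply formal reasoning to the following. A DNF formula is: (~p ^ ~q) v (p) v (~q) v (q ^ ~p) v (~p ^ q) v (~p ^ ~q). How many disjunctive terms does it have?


A DNF formula is a disjunction of terms (conjunctions).
Terms are separated by v.
Counting the disjuncts: 6 terms.

6


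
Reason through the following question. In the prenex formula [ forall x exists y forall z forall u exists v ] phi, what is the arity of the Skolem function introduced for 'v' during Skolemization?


Quantifier prefix: forall x exists y forall z forall u exists v
'v' is existentially quantified at position 5.
Universal variables preceding it: x, z, u
Skolem function arity = 3

3


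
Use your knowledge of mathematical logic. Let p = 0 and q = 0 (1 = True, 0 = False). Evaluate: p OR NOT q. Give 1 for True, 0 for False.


p = 0, q = 0
Operation: p OR NOT q
Evaluate: 0 OR NOT 0 = 1

1


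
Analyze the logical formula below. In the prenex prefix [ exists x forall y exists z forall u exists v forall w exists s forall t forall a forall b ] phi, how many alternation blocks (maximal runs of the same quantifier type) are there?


Quantifier-type sequence: E A E A E A E A A A  (A=forall, E=exists)
Group into maximal same-type runs:
  Ex1 | Ax1 | Ex1 | Ax1 | Ex1 | Ax1 | Ex1 | Ax3
Number of blocks = 8

8


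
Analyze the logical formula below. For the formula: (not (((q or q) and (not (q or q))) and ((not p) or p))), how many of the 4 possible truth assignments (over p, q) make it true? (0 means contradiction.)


Check all 4 assignments:
p=0, q=0: 1
p=0, q=1: 1
p=1, q=0: 1
p=1, q=1: 1
Count of True = 4

4


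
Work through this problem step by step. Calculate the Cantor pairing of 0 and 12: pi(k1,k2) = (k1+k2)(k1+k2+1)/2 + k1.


k1 + k2 = 12
(k1+k2)(k1+k2+1)/2 = 12 * 13 / 2 = 78
pi = 78 + 0 = 78

78


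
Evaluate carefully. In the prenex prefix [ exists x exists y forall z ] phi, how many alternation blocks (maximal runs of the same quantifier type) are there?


Quantifier-type sequence: E E A  (A=forall, E=exists)
Group into maximal same-type runs:
  Ex2 | Ax1
Number of blocks = 2

2


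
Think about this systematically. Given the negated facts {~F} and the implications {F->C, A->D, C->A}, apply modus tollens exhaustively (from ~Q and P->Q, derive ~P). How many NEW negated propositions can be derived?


Initial negated facts: {~F}
Apply modus tollens to closure:
  (no implication fires)
Final negated: {~F}
New negations: {(none)}
Count = 0

0


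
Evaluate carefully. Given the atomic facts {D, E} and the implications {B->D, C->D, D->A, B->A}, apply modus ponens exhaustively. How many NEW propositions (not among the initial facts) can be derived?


Initial facts: {D, E}
Apply modus ponens to closure:
  D and D->A  =>  A
Final known: {A, D, E}
New propositions: {A}
Count = 1

1


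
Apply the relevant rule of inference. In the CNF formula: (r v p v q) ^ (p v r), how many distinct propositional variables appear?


Identify each variable that appears in the formula.
Variables found: p, q, r
Count = 3

3


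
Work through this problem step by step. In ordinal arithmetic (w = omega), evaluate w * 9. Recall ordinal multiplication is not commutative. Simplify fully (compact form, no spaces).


Compute w * 9.
Ordinal * is associative and left-distributive over +, but NOT commutative; for finite n>1, n*w = w but w*n stays w*n.
w * 9 means 9 copies of w concatenated: w*9.
Result = w*9

w*9


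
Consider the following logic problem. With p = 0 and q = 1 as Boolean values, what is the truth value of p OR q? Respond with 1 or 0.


p = 0, q = 1
Operation: p OR q
Evaluate: 0 OR 1 = 1

1


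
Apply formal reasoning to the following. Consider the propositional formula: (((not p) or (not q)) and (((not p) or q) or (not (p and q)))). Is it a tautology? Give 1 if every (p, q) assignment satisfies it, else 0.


Check all 4 assignments:
p=0, q=0: 1
p=0, q=1: 1
p=1, q=0: 1
p=1, q=1: 0
Satisfying count = 3/4.
Tautology iff count = 4: no.

0


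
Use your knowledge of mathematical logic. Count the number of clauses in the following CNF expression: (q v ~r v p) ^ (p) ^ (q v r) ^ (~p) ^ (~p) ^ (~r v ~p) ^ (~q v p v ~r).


A CNF formula is a conjunction of clauses.
Clauses are separated by ^.
Counting the conjuncts: 7 clauses.

7


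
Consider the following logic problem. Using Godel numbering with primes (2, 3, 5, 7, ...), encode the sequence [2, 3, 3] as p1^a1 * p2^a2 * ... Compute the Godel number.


Encode each element as an exponent of the corresponding prime:
  2^2 = 4
  3^3 = 27
  5^3 = 125
Product = 4 * 27 * 125 = 13500

13500


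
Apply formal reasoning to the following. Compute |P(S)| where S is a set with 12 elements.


The power set of a set with n elements has 2^n elements.
|P(S)| = 2^12 = 4096

4096


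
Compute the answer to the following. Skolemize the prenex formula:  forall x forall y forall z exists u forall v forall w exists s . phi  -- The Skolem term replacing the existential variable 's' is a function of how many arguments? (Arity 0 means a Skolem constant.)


Quantifier prefix: forall x forall y forall z exists u forall v forall w exists s
's' is existentially quantified at position 7.
Universal variables preceding it: x, y, z, v, w
Skolem function arity = 5

5


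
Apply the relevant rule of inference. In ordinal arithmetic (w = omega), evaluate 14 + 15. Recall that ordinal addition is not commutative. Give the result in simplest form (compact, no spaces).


Compute 14 + 15.
Ordinal + is associative but NOT commutative; for finite n>0, n + w = w but w + n stays w+n.
Both operands finite; ordinal + agrees with natural +: 14 + 15 = 29.
Result = 29

29


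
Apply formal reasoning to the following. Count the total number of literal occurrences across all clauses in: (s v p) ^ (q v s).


Counting literals in each clause:
Clause 1: 2 literal(s)
Clause 2: 2 literal(s)
Total = 4

4


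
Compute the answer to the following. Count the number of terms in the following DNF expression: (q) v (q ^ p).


A DNF formula is a disjunction of terms (conjunctions).
Terms are separated by v.
Counting the disjuncts: 2 terms.

2


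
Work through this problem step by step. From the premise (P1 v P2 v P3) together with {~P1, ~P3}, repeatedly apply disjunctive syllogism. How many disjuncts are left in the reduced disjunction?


Original disjuncts (3): P1, P2, P3
Negated (eliminate): ~P1, ~P3
Remaining disjuncts: P2
Count = 3 - 2 = 1

1


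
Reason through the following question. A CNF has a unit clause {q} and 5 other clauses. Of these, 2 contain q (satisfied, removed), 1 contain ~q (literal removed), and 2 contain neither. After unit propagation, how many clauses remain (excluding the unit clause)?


Satisfied (removed): 2
Shortened (remain): 1
Unchanged (remain): 2
Remaining = 1 + 2 = 3

3


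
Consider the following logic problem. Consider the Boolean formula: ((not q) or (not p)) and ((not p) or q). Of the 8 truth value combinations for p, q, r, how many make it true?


Evaluate all 8 assignments for p, q, r:
p=0, q=0, r=0: 1
p=0, q=0, r=1: 1
p=0, q=1, r=0: 1
p=0, q=1, r=1: 1
p=1, q=0, r=0: 0
p=1, q=0, r=1: 0
p=1, q=1, r=0: 0
p=1, q=1, r=1: 0
Satisfying count = 4

4


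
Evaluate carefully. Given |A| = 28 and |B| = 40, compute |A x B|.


The Cartesian product A x B contains all ordered pairs (a, b).
|A x B| = |A| * |B| = 28 * 40 = 1120

1120


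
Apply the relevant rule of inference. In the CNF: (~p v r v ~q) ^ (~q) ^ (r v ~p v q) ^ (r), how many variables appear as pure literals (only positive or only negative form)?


Check each variable for pure literal status:
p: pure negative
q: mixed (not pure)
r: pure positive
Pure literal count = 2

2


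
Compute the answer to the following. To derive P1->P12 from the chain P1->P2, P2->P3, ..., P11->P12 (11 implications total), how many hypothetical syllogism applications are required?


With 11 implications in a chain connecting 12 propositions:
P1->P2, P2->P3, ..., P11->P12
Steps needed = (number of implications) - 1 = 11 - 1 = 10

10


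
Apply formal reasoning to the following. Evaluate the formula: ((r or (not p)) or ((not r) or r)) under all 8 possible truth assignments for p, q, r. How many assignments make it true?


Check all 8 assignments:
p=0, q=0, r=0: 1
p=0, q=0, r=1: 1
p=0, q=1, r=0: 1
p=0, q=1, r=1: 1
p=1, q=0, r=0: 1
p=1, q=0, r=1: 1
p=1, q=1, r=0: 1
p=1, q=1, r=1: 1
Count of True = 8

8


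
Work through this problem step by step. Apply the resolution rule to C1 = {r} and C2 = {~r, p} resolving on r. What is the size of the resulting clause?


Remove r from C1 and ~r from C2.
C1 remainder: {}
C2 remainder: {p}
Union (resolvent): {p}
Resolvent has 1 literal(s).

1


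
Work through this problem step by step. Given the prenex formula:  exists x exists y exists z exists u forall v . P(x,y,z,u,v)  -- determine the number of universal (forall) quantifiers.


Quantifier prefix: exists x exists y exists z exists u forall v
Mark each quantifier type:
  E E E E U
Universal count = 1, Existential count = 4
Asked for universal (forall) quantifiers: 1

1


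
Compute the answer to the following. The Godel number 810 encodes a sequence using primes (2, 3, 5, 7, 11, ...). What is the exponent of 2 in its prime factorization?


Factorize 810 by dividing by 2 repeatedly.
Division steps: 2 divides 810 exactly 1 time(s).
Exponent of 2 = 1

1


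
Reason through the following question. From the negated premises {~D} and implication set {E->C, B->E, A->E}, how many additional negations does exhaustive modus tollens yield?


Initial negated facts: {~D}
Apply modus tollens to closure:
  (no implication fires)
Final negated: {~D}
New negations: {(none)}
Count = 0

0


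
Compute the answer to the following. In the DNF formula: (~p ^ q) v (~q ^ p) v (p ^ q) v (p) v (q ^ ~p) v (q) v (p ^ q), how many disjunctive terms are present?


A DNF formula is a disjunction of terms (conjunctions).
Terms are separated by v.
Counting the disjuncts: 7 terms.

7


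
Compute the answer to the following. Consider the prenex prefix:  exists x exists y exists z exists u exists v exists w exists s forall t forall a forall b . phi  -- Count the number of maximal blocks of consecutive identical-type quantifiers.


Quantifier-type sequence: E E E E E E E A A A  (A=forall, E=exists)
Group into maximal same-type runs:
  Ex7 | Ax3
Number of blocks = 2

2


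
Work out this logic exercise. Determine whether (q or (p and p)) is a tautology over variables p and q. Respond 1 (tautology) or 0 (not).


Check all 4 assignments:
p=0, q=0: 0
p=0, q=1: 1
p=1, q=0: 1
p=1, q=1: 1
Satisfying count = 3/4.
Tautology iff count = 4: no.

0


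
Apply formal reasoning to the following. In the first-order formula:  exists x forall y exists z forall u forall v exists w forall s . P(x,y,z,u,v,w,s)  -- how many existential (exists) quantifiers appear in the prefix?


Quantifier prefix: exists x forall y exists z forall u forall v exists w forall s
Mark each quantifier type:
  E U E U U E U
Universal count = 4, Existential count = 3
Asked for existential (exists) quantifiers: 3

3


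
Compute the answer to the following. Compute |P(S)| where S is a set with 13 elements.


The power set of a set with n elements has 2^n elements.
|P(S)| = 2^13 = 8192

8192


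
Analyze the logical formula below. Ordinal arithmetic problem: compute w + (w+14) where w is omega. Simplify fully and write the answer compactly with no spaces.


Compute w + (w+14).
Ordinal + is associative but NOT commutative; for finite n>0, n + w = w but w + n stays w+n.
w + (w+14) = (w+w) + 14 = w*2+14.
Result = w*2+14

w*2+14


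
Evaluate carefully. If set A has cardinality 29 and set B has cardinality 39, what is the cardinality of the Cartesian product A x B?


The Cartesian product A x B contains all ordered pairs (a, b).
|A x B| = |A| * |B| = 29 * 39 = 1131

1131


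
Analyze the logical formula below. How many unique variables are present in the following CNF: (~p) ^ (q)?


Identify each variable that appears in the formula.
Variables found: p, q
Count = 2

2


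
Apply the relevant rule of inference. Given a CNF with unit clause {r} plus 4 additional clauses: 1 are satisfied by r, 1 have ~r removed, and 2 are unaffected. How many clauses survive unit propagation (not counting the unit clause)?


Satisfied (removed): 1
Shortened (remain): 1
Unchanged (remain): 2
Remaining = 1 + 2 = 3

3


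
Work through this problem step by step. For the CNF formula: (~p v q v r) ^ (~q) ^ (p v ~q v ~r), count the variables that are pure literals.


Check each variable for pure literal status:
p: mixed (not pure)
q: mixed (not pure)
r: mixed (not pure)
Pure literal count = 0

0


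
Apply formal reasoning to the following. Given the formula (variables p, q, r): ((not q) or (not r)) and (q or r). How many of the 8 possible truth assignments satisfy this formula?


Evaluate all 8 assignments for p, q, r:
p=0, q=0, r=0: 0
p=0, q=0, r=1: 1
p=0, q=1, r=0: 1
p=0, q=1, r=1: 0
p=1, q=0, r=0: 0
p=1, q=0, r=1: 1
p=1, q=1, r=0: 1
p=1, q=1, r=1: 0
Satisfying count = 4

4


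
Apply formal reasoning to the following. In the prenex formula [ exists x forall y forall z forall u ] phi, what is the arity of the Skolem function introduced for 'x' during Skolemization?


Quantifier prefix: exists x forall y forall z forall u
'x' is existentially quantified at position 1.
No universal quantifiers precede it.
Skolem function arity = 0 (a Skolem constant)

0


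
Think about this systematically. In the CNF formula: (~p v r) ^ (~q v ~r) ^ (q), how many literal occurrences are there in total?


Counting literals in each clause:
Clause 1: 2 literal(s)
Clause 2: 2 literal(s)
Clause 3: 1 literal(s)
Total = 5

5


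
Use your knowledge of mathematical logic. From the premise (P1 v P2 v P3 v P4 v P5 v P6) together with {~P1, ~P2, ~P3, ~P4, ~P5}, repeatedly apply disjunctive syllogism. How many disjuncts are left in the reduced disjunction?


Original disjuncts (6): P1, P2, P3, P4, P5, P6
Negated (eliminate): ~P1, ~P2, ~P3, ~P4, ~P5
Remaining disjuncts: P6
Count = 6 - 5 = 1

1


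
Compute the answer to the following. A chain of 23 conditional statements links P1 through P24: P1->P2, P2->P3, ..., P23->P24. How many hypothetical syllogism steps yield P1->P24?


With 23 implications in a chain connecting 24 propositions:
P1->P2, P2->P3, ..., P23->P24
Steps needed = (number of implications) - 1 = 23 - 1 = 22

22


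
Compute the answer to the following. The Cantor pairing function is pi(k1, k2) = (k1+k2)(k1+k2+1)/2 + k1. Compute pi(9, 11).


k1 + k2 = 20
(k1+k2)(k1+k2+1)/2 = 20 * 21 / 2 = 210
pi = 210 + 9 = 219

219


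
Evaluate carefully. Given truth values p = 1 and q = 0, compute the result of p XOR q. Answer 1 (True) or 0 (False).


p = 1, q = 0
Operation: p XOR q
Evaluate: 1 XOR 0 = 1

1


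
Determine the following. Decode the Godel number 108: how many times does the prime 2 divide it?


Factorize 108 by dividing by 2 repeatedly.
Division steps: 2 divides 108 exactly 2 time(s).
Exponent of 2 = 2

2


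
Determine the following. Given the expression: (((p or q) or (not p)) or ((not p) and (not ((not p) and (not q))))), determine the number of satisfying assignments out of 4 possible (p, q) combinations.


Check all 4 assignments:
p=0, q=0: 1
p=0, q=1: 1
p=1, q=0: 1
p=1, q=1: 1
Count of True = 4

4


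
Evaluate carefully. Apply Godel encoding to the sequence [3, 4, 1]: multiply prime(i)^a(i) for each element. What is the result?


Encode each element as an exponent of the corresponding prime:
  2^3 = 8
  3^4 = 81
  5^1 = 5
Product = 8 * 81 * 5 = 3240

3240


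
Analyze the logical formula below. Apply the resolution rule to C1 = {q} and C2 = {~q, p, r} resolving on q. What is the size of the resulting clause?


Remove q from C1 and ~q from C2.
C1 remainder: {}
C2 remainder: {p, r}
Union (resolvent): {p, r}
Resolvent has 2 literal(s).

2


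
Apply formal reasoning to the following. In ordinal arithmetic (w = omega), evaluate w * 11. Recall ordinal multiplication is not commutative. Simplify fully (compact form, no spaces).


Compute w * 11.
Ordinal * is associative and left-distributive over +, but NOT commutative; for finite n>1, n*w = w but w*n stays w*n.
w * 11 means 11 copies of w concatenated: w*11.
Result = w*11

w*11


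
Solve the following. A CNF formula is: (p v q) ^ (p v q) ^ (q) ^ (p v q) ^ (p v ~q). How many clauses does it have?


A CNF formula is a conjunction of clauses.
Clauses are separated by ^.
Counting the conjuncts: 5 clauses.

5


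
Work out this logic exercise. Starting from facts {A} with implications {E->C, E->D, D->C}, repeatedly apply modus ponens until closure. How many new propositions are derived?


Initial facts: {A}
Apply modus ponens to closure:
  (no implication fires)
Final known: {A}
New propositions: {(none)}
Count = 0

0


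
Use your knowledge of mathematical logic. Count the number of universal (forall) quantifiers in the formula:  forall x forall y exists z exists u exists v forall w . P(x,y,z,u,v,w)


Quantifier prefix: forall x forall y exists z exists u exists v forall w
Mark each quantifier type:
  U U E E E U
Universal count = 3, Existential count = 3
Asked for universal (forall) quantifiers: 3

3


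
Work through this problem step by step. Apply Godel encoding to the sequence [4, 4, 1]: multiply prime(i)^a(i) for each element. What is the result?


Encode each element as an exponent of the corresponding prime:
  2^4 = 16
  3^4 = 81
  5^1 = 5
Product = 16 * 81 * 5 = 6480

6480


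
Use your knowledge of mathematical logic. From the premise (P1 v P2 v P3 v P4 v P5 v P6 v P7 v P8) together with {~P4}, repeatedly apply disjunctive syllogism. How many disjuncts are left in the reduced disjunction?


Original disjuncts (8): P1, P2, P3, P4, P5, P6, P7, P8
Negated (eliminate): ~P4
Remaining disjuncts: P1, P2, P3, P5, P6, P7, P8
Count = 8 - 1 = 7

7


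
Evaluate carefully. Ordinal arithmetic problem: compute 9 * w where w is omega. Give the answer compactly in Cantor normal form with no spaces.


Compute 9 * w.
Ordinal * is associative and left-distributive over +, but NOT commutative; for finite n>1, n*w = w but w*n stays w*n.
For finite n>0, n * w = sup{n*k : k<w} = w. So 9 * w = w.
Result = w

w


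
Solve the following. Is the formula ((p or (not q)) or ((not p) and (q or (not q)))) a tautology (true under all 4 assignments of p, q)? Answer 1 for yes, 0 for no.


Check all 4 assignments:
p=0, q=0: 1
p=0, q=1: 1
p=1, q=0: 1
p=1, q=1: 1
Satisfying count = 4/4.
Tautology iff count = 4: yes.

1


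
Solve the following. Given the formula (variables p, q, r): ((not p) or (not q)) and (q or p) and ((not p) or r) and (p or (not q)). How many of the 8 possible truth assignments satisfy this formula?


Evaluate all 8 assignments for p, q, r:
p=0, q=0, r=0: 0
p=0, q=0, r=1: 0
p=0, q=1, r=0: 0
p=0, q=1, r=1: 0
p=1, q=0, r=0: 0
p=1, q=0, r=1: 1
p=1, q=1, r=0: 0
p=1, q=1, r=1: 0
Satisfying count = 1

1


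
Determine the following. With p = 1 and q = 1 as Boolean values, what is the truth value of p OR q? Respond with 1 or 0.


p = 1, q = 1
Operation: p OR q
Evaluate: 1 OR 1 = 1

1


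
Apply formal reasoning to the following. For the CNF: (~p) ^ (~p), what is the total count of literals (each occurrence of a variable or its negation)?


Counting literals in each clause:
Clause 1: 1 literal(s)
Clause 2: 1 literal(s)
Total = 2

2


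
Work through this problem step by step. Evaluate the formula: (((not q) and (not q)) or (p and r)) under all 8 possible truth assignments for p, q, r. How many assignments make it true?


Check all 8 assignments:
p=0, q=0, r=0: 1
p=0, q=0, r=1: 1
p=0, q=1, r=0: 0
p=0, q=1, r=1: 0
p=1, q=0, r=0: 1
p=1, q=0, r=1: 1
p=1, q=1, r=0: 0
p=1, q=1, r=1: 1
Count of True = 5

5


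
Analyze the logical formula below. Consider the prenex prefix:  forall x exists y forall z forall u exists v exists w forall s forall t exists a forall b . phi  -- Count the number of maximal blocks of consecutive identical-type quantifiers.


Quantifier-type sequence: A E A A E E A A E A  (A=forall, E=exists)
Group into maximal same-type runs:
  Ax1 | Ex1 | Ax2 | Ex2 | Ax2 | Ex1 | Ax1
Number of blocks = 7

7


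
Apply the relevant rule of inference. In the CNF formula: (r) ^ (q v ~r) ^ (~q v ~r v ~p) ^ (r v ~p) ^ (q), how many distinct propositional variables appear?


Identify each variable that appears in the formula.
Variables found: p, q, r
Count = 3

3


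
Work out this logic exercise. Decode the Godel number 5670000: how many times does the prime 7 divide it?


Factorize 5670000 by dividing by 7 repeatedly.
Division steps: 7 divides 5670000 exactly 1 time(s).
Exponent of 7 = 1

1


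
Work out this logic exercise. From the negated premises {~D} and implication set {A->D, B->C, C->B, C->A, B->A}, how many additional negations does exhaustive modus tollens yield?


Initial negated facts: {~D}
Apply modus tollens to closure:
  ~D and A->D  =>  ~A
  ~A and C->A  =>  ~C
  ~A and B->A  =>  ~B
Final negated: {~A, ~B, ~C, ~D}
New negations: {~A, ~B, ~C}
Count = 3

3


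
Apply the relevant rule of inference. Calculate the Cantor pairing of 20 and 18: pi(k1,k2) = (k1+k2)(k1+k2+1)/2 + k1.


k1 + k2 = 38
(k1+k2)(k1+k2+1)/2 = 38 * 39 / 2 = 741
pi = 741 + 20 = 761

761


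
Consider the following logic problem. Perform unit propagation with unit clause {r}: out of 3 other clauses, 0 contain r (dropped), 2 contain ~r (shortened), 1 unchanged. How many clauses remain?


Satisfied (removed): 0
Shortened (remain): 2
Unchanged (remain): 1
Remaining = 2 + 1 = 3

3


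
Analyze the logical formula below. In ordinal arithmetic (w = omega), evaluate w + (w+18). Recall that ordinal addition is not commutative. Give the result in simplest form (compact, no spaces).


Compute w + (w+18).
Ordinal + is associative but NOT commutative; for finite n>0, n + w = w but w + n stays w+n.
w + (w+18) = (w+w) + 18 = w*2+18.
Result = w*2+18

w*2+18


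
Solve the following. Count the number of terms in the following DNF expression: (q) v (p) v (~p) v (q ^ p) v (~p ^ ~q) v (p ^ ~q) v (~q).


A DNF formula is a disjunction of terms (conjunctions).
Terms are separated by v.
Counting the disjuncts: 7 terms.

7


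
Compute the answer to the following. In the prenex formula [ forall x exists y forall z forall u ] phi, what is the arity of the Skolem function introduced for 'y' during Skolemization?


Quantifier prefix: forall x exists y forall z forall u
'y' is existentially quantified at position 2.
Universal variables preceding it: x
Skolem function arity = 1

1


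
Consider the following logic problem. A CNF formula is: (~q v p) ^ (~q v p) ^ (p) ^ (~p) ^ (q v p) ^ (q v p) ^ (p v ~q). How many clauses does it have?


A CNF formula is a conjunction of clauses.
Clauses are separated by ^.
Counting the conjuncts: 7 clauses.

7


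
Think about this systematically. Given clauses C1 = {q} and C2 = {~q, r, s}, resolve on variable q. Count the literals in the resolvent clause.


Remove q from C1 and ~q from C2.
C1 remainder: {}
C2 remainder: {r, s}
Union (resolvent): {r, s}
Resolvent has 2 literal(s).

2


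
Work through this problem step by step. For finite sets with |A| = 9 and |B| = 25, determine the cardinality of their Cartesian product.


The Cartesian product A x B contains all ordered pairs (a, b).
|A x B| = |A| * |B| = 9 * 25 = 225

225


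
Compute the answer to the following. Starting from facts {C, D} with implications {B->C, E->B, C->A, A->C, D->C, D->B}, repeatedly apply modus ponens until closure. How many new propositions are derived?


Initial facts: {C, D}
Apply modus ponens to closure:
  C and C->A  =>  A
  D and D->B  =>  B
Final known: {A, B, C, D}
New propositions: {A, B}
Count = 2

2


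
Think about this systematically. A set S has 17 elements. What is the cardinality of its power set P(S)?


The power set of a set with n elements has 2^n elements.
|P(S)| = 2^17 = 131072

131072


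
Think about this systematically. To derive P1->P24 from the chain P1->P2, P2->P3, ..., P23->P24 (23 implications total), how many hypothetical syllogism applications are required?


With 23 implications in a chain connecting 24 propositions:
P1->P2, P2->P3, ..., P23->P24
Steps needed = (number of implications) - 1 = 23 - 1 = 22

22


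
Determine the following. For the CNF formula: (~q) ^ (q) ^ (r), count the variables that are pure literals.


Check each variable for pure literal status:
p: absent (not pure)
q: mixed (not pure)
r: pure positive
Pure literal count = 1

1


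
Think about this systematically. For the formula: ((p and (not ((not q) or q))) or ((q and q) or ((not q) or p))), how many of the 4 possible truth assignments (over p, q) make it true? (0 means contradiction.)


Check all 4 assignments:
p=0, q=0: 1
p=0, q=1: 1
p=1, q=0: 1
p=1, q=1: 1
Count of True = 4

4


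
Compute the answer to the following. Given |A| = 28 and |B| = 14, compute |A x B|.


The Cartesian product A x B contains all ordered pairs (a, b).
|A x B| = |A| * |B| = 28 * 14 = 392

392


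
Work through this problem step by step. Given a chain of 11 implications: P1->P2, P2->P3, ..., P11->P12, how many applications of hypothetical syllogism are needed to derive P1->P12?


With 11 implications in a chain connecting 12 propositions:
P1->P2, P2->P3, ..., P11->P12
Steps needed = (number of implications) - 1 = 11 - 1 = 10

10


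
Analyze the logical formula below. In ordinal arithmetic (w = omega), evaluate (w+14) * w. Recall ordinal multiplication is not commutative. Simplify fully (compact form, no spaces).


Compute (w+14) * w.
Ordinal * is associative and left-distributive over +, but NOT commutative; for finite n>1, n*w = w but w*n stays w*n.
(w+14) * w = sup{(w+14)*k : k<w} = sup{w*k+14} = w^2 (the +14 tail is absorbed in the limit).
Result = w^2

w^2


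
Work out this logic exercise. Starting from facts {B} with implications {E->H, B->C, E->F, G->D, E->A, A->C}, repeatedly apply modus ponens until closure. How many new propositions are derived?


Initial facts: {B}
Apply modus ponens to closure:
  B and B->C  =>  C
Final known: {B, C}
New propositions: {C}
Count = 1

1


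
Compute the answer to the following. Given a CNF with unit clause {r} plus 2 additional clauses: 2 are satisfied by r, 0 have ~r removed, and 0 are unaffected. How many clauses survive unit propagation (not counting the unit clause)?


Satisfied (removed): 2
Shortened (remain): 0
Unchanged (remain): 0
Remaining = 0 + 0 = 0

0


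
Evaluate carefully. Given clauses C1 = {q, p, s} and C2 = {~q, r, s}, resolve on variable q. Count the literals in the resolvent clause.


Remove q from C1 and ~q from C2.
C1 remainder: {p, s}
C2 remainder: {r, s}
Union (resolvent): {p, r, s}
Resolvent has 3 literal(s).

3


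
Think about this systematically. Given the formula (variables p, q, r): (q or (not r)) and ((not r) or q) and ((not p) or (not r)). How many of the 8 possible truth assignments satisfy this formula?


Evaluate all 8 assignments for p, q, r:
p=0, q=0, r=0: 1
p=0, q=0, r=1: 0
p=0, q=1, r=0: 1
p=0, q=1, r=1: 1
p=1, q=0, r=0: 1
p=1, q=0, r=1: 0
p=1, q=1, r=0: 1
p=1, q=1, r=1: 0
Satisfying count = 5

5


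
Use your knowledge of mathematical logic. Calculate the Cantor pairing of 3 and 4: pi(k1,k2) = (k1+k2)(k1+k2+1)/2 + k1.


k1 + k2 = 7
(k1+k2)(k1+k2+1)/2 = 7 * 8 / 2 = 28
pi = 28 + 3 = 31

31


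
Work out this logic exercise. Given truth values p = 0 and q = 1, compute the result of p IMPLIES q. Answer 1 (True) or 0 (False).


p = 0, q = 1
Operation: p IMPLIES q
Evaluate: 0 IMPLIES 1 = 1

1


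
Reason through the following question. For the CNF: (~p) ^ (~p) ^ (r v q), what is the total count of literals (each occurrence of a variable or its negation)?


Counting literals in each clause:
Clause 1: 1 literal(s)
Clause 2: 1 literal(s)
Clause 3: 2 literal(s)
Total = 4

4


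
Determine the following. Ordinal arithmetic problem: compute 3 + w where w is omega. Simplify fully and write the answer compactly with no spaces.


Compute 3 + w.
Ordinal + is associative but NOT commutative; for finite n>0, n + w = w but w + n stays w+n.
Any finite left addend is absorbed by w on the right: 3 + w = w.
Result = w

w


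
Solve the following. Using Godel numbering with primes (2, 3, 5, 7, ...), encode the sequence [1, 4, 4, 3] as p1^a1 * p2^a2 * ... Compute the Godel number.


Encode each element as an exponent of the corresponding prime:
  2^1 = 2
  3^4 = 81
  5^4 = 625
  7^3 = 343
Product = 2 * 81 * 625 * 343 = 34728750

34728750


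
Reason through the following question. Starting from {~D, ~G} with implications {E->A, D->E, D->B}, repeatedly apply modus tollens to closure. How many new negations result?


Initial negated facts: {~D, ~G}
Apply modus tollens to closure:
  (no implication fires)
Final negated: {~D, ~G}
New negations: {(none)}
Count = 0

0


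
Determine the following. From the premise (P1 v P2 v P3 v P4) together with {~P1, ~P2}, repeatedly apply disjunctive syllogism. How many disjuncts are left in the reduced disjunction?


Original disjuncts (4): P1, P2, P3, P4
Negated (eliminate): ~P1, ~P2
Remaining disjuncts: P3, P4
Count = 4 - 2 = 2

2


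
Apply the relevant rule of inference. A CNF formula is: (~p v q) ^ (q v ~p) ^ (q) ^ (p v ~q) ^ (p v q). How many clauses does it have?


A CNF formula is a conjunction of clauses.
Clauses are separated by ^.
Counting the conjuncts: 5 clauses.

5


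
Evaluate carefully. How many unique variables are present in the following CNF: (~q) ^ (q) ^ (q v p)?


Identify each variable that appears in the formula.
Variables found: p, q
Count = 2

2


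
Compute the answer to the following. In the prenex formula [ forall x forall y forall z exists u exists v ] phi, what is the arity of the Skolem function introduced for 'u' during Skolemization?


Quantifier prefix: forall x forall y forall z exists u exists v
'u' is existentially quantified at position 4.
Universal variables preceding it: x, y, z
Skolem function arity = 3

3


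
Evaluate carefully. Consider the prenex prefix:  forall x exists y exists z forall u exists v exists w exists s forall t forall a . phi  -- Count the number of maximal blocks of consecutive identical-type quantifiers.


Quantifier-type sequence: A E E A E E E A A  (A=forall, E=exists)
Group into maximal same-type runs:
  Ax1 | Ex2 | Ax1 | Ex3 | Ax2
Number of blocks = 5

5


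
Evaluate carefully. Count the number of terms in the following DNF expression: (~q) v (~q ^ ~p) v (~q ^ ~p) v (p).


A DNF formula is a disjunction of terms (conjunctions).
Terms are separated by v.
Counting the disjuncts: 4 terms.

4


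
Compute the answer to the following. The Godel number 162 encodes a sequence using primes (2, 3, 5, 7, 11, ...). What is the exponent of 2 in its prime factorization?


Factorize 162 by dividing by 2 repeatedly.
Division steps: 2 divides 162 exactly 1 time(s).
Exponent of 2 = 1

1


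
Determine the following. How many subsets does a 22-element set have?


The power set of a set with n elements has 2^n elements.
|P(S)| = 2^22 = 4194304

4194304


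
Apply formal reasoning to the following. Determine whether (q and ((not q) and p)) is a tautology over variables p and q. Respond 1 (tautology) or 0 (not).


Check all 4 assignments:
p=0, q=0: 0
p=0, q=1: 0
p=1, q=0: 0
p=1, q=1: 0
Satisfying count = 0/4.
Tautology iff count = 4: no.

0


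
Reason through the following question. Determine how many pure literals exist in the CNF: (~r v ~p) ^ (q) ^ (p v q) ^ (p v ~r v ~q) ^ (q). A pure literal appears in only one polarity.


Check each variable for pure literal status:
p: mixed (not pure)
q: mixed (not pure)
r: pure negative
Pure literal count = 1

1


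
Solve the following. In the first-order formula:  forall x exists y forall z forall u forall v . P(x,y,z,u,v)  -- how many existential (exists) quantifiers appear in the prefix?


Quantifier prefix: forall x exists y forall z forall u forall v
Mark each quantifier type:
  U E U U U
Universal count = 4, Existential count = 1
Asked for existential (exists) quantifiers: 1

1


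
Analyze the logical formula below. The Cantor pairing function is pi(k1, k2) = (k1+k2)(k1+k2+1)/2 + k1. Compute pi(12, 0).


k1 + k2 = 12
(k1+k2)(k1+k2+1)/2 = 12 * 13 / 2 = 78
pi = 78 + 12 = 90

90


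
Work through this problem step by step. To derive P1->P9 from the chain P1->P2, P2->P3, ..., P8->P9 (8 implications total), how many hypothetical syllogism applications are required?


With 8 implications in a chain connecting 9 propositions:
P1->P2, P2->P3, ..., P8->P9
Steps needed = (number of implications) - 1 = 8 - 1 = 7

7


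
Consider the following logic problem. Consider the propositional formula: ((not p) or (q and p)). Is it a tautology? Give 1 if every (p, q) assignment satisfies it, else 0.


Check all 4 assignments:
p=0, q=0: 1
p=0, q=1: 1
p=1, q=0: 0
p=1, q=1: 1
Satisfying count = 3/4.
Tautology iff count = 4: no.

0


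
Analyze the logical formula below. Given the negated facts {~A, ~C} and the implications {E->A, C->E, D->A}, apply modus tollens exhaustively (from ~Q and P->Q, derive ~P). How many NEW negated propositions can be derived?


Initial negated facts: {~A, ~C}
Apply modus tollens to closure:
  ~A and E->A  =>  ~E
  ~A and D->A  =>  ~D
Final negated: {~A, ~C, ~D, ~E}
New negations: {~D, ~E}
Count = 2

2


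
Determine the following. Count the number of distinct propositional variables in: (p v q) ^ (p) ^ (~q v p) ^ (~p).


Identify each variable that appears in the formula.
Variables found: p, q
Count = 2

2


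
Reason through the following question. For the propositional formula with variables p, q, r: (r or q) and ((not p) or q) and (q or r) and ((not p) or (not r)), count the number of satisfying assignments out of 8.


Evaluate all 8 assignments for p, q, r:
p=0, q=0, r=0: 0
p=0, q=0, r=1: 1
p=0, q=1, r=0: 1
p=0, q=1, r=1: 1
p=1, q=0, r=0: 0
p=1, q=0, r=1: 0
p=1, q=1, r=0: 1
p=1, q=1, r=1: 0
Satisfying count = 4

4


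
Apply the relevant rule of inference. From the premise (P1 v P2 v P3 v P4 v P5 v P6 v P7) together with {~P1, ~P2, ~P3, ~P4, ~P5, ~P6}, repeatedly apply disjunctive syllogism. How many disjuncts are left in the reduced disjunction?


Original disjuncts (7): P1, P2, P3, P4, P5, P6, P7
Negated (eliminate): ~P1, ~P2, ~P3, ~P4, ~P5, ~P6
Remaining disjuncts: P7
Count = 7 - 6 = 1

1


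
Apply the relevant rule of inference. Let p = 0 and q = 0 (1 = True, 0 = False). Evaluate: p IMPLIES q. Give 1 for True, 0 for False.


p = 0, q = 0
Operation: p IMPLIES q
Evaluate: 0 IMPLIES 0 = 1

1


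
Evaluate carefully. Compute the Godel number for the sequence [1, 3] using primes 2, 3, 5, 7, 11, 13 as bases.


Encode each element as an exponent of the corresponding prime:
  2^1 = 2
  3^3 = 27
Product = 2 * 27 = 54

54


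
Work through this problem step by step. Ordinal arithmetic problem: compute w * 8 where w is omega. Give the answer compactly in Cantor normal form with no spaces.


Compute w * 8.
Ordinal * is associative and left-distributive over +, but NOT commutative; for finite n>1, n*w = w but w*n stays w*n.
w * 8 means 8 copies of w concatenated: w*8.
Result = w*8

w*8


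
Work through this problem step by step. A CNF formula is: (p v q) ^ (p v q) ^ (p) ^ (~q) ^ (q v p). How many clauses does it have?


A CNF formula is a conjunction of clauses.
Clauses are separated by ^.
Counting the conjuncts: 5 clauses.

5


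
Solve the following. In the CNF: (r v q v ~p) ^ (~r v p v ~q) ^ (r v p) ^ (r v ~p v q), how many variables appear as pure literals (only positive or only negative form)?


Check each variable for pure literal status:
p: mixed (not pure)
q: mixed (not pure)
r: mixed (not pure)
Pure literal count = 0

0


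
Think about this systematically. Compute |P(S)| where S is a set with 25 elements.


The power set of a set with n elements has 2^n elements.
|P(S)| = 2^25 = 33554432

33554432


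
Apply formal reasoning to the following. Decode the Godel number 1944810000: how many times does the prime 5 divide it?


Factorize 1944810000 by dividing by 5 repeatedly.
Division steps: 5 divides 1944810000 exactly 4 time(s).
Exponent of 5 = 4

4


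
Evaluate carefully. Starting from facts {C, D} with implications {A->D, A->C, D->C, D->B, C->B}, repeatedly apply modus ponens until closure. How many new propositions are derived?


Initial facts: {C, D}
Apply modus ponens to closure:
  D and D->B  =>  B
Final known: {B, C, D}
New propositions: {B}
Count = 1

1


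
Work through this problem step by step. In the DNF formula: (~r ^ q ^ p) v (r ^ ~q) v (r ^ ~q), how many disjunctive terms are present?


A DNF formula is a disjunction of terms (conjunctions).
Terms are separated by v.
Counting the disjuncts: 3 terms.

3


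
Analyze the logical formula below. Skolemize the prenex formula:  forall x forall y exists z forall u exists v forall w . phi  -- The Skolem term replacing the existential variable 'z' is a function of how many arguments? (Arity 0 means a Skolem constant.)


Quantifier prefix: forall x forall y exists z forall u exists v forall w
'z' is existentially quantified at position 3.
Universal variables preceding it: x, y
Skolem function arity = 2

2


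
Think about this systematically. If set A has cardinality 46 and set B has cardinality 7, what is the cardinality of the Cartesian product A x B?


The Cartesian product A x B contains all ordered pairs (a, b).
|A x B| = |A| * |B| = 46 * 7 = 322

322


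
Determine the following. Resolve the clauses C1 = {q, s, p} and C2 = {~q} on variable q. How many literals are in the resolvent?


Remove q from C1 and ~q from C2.
C1 remainder: {s, p}
C2 remainder: {}
Union (resolvent): {p, s}
Resolvent has 2 literal(s).

2


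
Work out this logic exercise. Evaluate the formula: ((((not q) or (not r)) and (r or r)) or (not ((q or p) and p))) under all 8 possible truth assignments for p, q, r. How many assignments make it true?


Check all 8 assignments:
p=0, q=0, r=0: 1
p=0, q=0, r=1: 1
p=0, q=1, r=0: 1
p=0, q=1, r=1: 1
p=1, q=0, r=0: 0
p=1, q=0, r=1: 1
p=1, q=1, r=0: 0
p=1, q=1, r=1: 0
Count of True = 5

5


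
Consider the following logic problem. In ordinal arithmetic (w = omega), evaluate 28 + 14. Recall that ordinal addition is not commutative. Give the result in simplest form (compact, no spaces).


Compute 28 + 14.
Ordinal + is associative but NOT commutative; for finite n>0, n + w = w but w + n stays w+n.
Both operands finite; ordinal + agrees with natural +: 28 + 14 = 42.
Result = 42

42


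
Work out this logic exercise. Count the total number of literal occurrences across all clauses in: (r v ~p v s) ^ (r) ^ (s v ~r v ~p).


Counting literals in each clause:
Clause 1: 3 literal(s)
Clause 2: 1 literal(s)
Clause 3: 3 literal(s)
Total = 7

7
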